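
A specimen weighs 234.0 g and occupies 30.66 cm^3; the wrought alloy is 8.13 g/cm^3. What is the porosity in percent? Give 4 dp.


rho_part = 234.0 / 30.66 = 7.63209393 g/cm^3
Porosity = (1 - 7.63209393/8.13)*100 = 6.1243 %


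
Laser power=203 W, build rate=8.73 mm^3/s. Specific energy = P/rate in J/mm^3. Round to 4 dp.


SE = 203 / 8.73 = 23.2532 J/mm^3


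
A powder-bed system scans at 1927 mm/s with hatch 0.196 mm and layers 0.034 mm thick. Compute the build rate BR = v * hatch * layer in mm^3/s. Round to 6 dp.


Rate = 1927 * 0.196 * 0.034 = 12.841528 mm^3/s


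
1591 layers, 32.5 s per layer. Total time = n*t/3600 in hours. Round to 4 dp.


t = 1591 * 32.5 / 3600 = 14.3632 hrs


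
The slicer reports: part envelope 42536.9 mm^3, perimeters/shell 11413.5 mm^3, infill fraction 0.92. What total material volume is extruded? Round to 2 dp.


V_infill = (42536.9 - 11413.5) * 0.92 = 28633.53
V_total = 11413.5 + 28633.53 = 40047.03 mm^3


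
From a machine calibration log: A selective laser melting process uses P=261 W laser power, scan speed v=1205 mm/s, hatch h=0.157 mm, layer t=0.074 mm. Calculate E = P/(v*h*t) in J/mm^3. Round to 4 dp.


E = 261 / (1205*0.157*0.074) = 18.6433 J/mm^3


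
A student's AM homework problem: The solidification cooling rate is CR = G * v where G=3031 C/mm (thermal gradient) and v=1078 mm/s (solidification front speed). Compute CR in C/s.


CR = 3031 * 1078 = 3267418 C/s


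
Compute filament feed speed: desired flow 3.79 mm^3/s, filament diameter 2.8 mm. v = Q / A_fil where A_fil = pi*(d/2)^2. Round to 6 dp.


A = pi*(2.8/2)^2 = 6.157522
v = 3.79 / 6.157522 = 0.615507 mm/s


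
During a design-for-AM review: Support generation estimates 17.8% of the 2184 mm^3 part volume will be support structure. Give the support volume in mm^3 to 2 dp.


V_support = 2184 * 0.178 = 388.75 mm^3


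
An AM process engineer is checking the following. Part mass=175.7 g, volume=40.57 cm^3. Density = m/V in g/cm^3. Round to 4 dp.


rho = 175.7 / 40.57 = 4.3308 g/cm^3


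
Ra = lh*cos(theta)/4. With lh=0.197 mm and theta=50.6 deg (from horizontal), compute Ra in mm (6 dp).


Ra = 0.197 * cos(50.6) / 4 = 0.03126 mm


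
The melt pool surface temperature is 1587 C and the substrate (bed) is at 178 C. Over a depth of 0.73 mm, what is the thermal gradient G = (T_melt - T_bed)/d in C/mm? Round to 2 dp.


G = (1587-178)/0.73 = 1930.14 C/mm


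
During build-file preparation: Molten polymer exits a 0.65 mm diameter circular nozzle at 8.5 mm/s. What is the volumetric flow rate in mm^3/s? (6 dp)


A = pi*(0.65/2)^2 = 0.33183072 mm^2
Q = 0.33183072 * 8.5 = 2.820561 mm^3/s


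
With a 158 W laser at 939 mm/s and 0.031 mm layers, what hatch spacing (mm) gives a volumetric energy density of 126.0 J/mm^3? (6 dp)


h = 158 / (126.0*939*0.031) = 0.043078 mm


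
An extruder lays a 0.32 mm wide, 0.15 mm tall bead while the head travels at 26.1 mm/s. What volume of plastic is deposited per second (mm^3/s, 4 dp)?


Rate = 0.32 * 0.15 * 26.1 = 1.2528 mm^3/s


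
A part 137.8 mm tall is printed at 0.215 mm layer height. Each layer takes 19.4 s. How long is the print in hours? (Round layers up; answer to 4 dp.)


Layers = ceil(137.8/0.215) = 641
t = 641 * 19.4 / 3600 = 3.4543 hrs


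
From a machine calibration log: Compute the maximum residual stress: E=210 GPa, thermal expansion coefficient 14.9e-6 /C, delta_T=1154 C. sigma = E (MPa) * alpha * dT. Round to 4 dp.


sigma = 210*1000 * 14.9e-6 * 1154 = 3610.866 MPa


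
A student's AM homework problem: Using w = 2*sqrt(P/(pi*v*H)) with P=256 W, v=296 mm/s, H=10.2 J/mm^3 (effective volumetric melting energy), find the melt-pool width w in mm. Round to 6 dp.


w = 2*sqrt(256/(pi*296*10.2)) = 0.328571 mm


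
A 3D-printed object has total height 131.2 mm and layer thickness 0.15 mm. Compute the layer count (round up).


Layers = ceil(131.2/0.15) = 875


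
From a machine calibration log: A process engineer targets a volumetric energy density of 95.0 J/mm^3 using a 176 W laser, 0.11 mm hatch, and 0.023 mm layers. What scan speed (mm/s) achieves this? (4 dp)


v = 176 / (95.0*0.11*0.023) = 732.2654 mm/s


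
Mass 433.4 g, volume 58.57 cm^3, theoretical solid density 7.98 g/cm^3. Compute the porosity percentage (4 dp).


rho_part = 433.4 / 58.57 = 7.39969268 g/cm^3
Porosity = (1 - 7.39969268/7.98)*100 = 7.272 %


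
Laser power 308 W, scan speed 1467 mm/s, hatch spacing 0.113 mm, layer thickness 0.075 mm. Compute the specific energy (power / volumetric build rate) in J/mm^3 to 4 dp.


Build rate = 1467 * 0.113 * 0.075 = 12.432825 mm^3/s
SE = 308 / 12.432825 = 24.7731 J/mm^3


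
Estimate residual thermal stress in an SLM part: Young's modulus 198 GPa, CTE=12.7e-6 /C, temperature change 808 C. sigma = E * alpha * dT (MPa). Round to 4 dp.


sigma = 198*1000 * 12.7e-6 * 808 = 2031.7968 MPa


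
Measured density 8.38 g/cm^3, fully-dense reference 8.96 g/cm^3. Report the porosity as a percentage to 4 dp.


Porosity = (1-8.38/8.96)*100 = 6.4732 %


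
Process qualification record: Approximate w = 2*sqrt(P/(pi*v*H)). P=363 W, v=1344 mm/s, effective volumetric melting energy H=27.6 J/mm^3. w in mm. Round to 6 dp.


w = 2*sqrt(363/(pi*1344*27.6)) = 0.111623 mm


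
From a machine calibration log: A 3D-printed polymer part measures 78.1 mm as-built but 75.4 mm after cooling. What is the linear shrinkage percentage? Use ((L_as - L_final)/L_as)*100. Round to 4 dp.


Shrinkage = ((78.1-75.4)/78.1)*100 = 3.4571 %


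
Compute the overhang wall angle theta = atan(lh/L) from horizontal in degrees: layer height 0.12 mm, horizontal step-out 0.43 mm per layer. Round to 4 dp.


angle = atan(0.12/0.43) = 15.5928 degrees


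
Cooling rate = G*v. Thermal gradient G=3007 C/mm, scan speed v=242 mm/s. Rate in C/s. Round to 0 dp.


CR = 3007 * 242 = 727694 C/s


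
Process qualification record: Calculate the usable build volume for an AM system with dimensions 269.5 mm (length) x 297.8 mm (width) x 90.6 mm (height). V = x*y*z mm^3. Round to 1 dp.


V = 269.5 * 297.8 * 90.6 = 7271293.3 mm^3


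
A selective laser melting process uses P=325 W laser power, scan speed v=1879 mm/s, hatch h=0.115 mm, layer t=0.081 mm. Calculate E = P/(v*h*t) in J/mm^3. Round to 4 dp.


E = 325 / (1879*0.115*0.081) = 18.5684 J/mm^3


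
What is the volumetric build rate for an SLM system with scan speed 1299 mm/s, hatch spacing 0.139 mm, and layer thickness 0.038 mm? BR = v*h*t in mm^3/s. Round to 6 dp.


Rate = 1299 * 0.139 * 0.038 = 6.861318 mm^3/s


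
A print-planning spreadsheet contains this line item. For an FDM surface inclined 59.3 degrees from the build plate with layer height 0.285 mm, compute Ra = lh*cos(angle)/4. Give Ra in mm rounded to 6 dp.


Ra = 0.285 * cos(59.3) / 4 = 0.036376 mm


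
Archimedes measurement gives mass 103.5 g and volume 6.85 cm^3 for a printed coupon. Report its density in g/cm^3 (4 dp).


rho = 103.5 / 6.85 = 15.1095 g/cm^3


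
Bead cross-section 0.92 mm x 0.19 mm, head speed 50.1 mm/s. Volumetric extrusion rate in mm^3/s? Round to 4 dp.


Rate = 0.92 * 0.19 * 50.1 = 8.7575 mm^3/s


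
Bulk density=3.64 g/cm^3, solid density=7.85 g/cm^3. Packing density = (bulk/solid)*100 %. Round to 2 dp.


Packing = (3.64/7.85)*100 = 46.37 %


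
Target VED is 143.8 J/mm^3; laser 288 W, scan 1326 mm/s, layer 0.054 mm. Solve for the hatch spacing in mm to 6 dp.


h = 288 / (143.8*1326*0.054) = 0.02797 mm


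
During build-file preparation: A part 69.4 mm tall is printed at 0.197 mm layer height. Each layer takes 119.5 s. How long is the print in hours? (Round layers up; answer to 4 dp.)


Layers = ceil(69.4/0.197) = 353
t = 353 * 119.5 / 3600 = 11.7176 hrs


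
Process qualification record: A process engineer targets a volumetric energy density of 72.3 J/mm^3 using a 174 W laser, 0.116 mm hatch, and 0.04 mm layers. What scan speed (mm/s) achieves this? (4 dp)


v = 174 / (72.3*0.116*0.04) = 518.6722 mm/s


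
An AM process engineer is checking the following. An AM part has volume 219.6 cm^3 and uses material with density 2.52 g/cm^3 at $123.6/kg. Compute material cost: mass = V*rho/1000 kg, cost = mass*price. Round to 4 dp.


Mass = 219.6*2.52/1000 = 0.553392 kg
Cost = 0.553392 * 123.6 = 68.3993 $


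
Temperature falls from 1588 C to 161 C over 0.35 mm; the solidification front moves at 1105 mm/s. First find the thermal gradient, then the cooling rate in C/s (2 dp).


G = (1588-161)/0.35 = 4077.14285714 C/mm
CR = 4077.14285714 * 1105 = 4505242.86 C/s


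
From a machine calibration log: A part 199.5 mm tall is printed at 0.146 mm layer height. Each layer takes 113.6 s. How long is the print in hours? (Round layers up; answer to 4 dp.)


Layers = ceil(199.5/0.146) = 1367
t = 1367 * 113.6 / 3600 = 43.1364 hrs


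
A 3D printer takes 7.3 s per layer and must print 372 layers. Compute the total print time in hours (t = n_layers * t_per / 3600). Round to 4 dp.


t = 372 * 7.3 / 3600 = 0.7543 hrs


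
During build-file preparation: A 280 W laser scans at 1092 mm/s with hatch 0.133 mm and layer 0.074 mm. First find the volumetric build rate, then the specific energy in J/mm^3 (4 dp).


Build rate = 1092 * 0.133 * 0.074 = 10.747464 mm^3/s
SE = 280 / 10.747464 = 26.0527 J/mm^3


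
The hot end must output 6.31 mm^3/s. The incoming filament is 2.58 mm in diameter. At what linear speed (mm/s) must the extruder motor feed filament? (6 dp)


A = pi*(2.58/2)^2 = 5.227924
v = 6.31 / 5.227924 = 1.20698 mm/s


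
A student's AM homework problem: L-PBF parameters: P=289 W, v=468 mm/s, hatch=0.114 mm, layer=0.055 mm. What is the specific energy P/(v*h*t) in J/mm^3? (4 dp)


Build rate = 468 * 0.114 * 0.055 = 2.93436 mm^3/s
SE = 289 / 2.93436 = 98.4883 J/mm^3


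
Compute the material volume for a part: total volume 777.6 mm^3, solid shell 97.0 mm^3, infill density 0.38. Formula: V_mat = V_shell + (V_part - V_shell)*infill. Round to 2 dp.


V_infill = (777.6 - 97.0) * 0.38 = 258.63
V_total = 97.0 + 258.63 = 355.63 mm^3


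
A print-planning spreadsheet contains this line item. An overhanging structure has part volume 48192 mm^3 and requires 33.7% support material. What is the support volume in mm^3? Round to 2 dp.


V_support = 48192 * 0.337 = 16240.7 mm^3


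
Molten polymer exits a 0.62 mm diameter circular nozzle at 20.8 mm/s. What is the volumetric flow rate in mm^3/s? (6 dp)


A = pi*(0.62/2)^2 = 0.30190705 mm^2
Q = 0.30190705 * 20.8 = 6.279667 mm^3/s


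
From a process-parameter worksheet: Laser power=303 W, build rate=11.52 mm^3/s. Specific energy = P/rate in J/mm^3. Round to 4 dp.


SE = 303 / 11.52 = 26.3021 J/mm^3


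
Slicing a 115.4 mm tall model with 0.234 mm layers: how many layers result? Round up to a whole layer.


Layers = ceil(115.4/0.234) = 494


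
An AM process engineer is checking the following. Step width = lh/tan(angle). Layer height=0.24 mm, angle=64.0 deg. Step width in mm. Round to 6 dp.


step = 0.24 / tan(64.0) = 0.117056 mm


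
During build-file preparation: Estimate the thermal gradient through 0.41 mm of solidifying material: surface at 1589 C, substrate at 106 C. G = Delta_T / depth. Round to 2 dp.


G = (1589-106)/0.41 = 3617.07 C/mm


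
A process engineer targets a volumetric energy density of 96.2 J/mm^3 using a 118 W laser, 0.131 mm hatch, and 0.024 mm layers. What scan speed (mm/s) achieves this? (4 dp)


v = 118 / (96.2*0.131*0.024) = 390.1435 mm/s


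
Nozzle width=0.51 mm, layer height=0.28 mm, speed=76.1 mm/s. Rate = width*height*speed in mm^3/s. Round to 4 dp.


Rate = 0.51 * 0.28 * 76.1 = 10.8671 mm^3/s


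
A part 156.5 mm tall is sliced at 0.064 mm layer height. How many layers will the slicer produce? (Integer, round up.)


Layers = ceil(156.5/0.064) = 2446


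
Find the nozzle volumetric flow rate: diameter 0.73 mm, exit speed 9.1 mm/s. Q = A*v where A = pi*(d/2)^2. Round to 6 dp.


A = pi*(0.73/2)^2 = 0.41853868 mm^2
Q = 0.41853868 * 9.1 = 3.808702 mm^3/s


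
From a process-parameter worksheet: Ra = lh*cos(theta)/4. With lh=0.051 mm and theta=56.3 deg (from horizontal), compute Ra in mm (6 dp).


Ra = 0.051 * cos(56.3) / 4 = 0.007074 mm


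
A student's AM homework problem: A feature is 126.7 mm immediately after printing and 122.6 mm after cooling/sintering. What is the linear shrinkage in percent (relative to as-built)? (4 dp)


Shrinkage = ((126.7-122.6)/126.7)*100 = 3.236 %


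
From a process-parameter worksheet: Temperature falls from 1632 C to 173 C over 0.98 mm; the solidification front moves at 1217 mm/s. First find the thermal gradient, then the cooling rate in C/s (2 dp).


G = (1632-173)/0.98 = 1488.7755102 C/mm
CR = 1488.7755102 * 1217 = 1811839.8 C/s


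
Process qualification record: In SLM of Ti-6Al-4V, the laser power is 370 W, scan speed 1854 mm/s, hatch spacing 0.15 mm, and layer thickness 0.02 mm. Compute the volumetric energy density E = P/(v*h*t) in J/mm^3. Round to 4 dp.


E = 370 / (1854*0.15*0.02) = 66.5228 J/mm^3


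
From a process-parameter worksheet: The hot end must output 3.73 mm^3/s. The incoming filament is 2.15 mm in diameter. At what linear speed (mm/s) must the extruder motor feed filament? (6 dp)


A = pi*(2.15/2)^2 = 3.630503
v = 3.73 / 3.630503 = 1.027406 mm/s


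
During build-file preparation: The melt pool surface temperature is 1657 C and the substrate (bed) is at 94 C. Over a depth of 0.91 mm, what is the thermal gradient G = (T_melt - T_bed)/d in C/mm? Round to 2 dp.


G = (1657-94)/0.91 = 1717.58 C/mm


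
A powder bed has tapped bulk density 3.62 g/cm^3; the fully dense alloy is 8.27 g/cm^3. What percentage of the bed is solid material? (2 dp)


Packing = (3.62/8.27)*100 = 43.77 %


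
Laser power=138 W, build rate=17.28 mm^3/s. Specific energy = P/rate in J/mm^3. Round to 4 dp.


SE = 138 / 17.28 = 7.9861 J/mm^3


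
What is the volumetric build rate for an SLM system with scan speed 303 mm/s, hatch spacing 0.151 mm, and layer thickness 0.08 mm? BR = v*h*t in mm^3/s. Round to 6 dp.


Rate = 303 * 0.151 * 0.08 = 3.66024 mm^3/s


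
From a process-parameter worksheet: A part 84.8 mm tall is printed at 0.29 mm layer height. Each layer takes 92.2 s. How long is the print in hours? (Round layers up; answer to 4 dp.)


Layers = ceil(84.8/0.29) = 293
t = 293 * 92.2 / 3600 = 7.5041 hrs


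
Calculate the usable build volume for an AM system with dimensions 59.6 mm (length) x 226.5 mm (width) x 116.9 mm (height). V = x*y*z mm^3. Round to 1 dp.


V = 59.6 * 226.5 * 116.9 = 1578079.9 mm^3


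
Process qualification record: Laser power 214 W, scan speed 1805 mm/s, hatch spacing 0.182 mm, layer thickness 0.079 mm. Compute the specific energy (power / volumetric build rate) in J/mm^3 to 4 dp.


Build rate = 1805 * 0.182 * 0.079 = 25.95229 mm^3/s
SE = 214 / 25.95229 = 8.2459 J/mm^3


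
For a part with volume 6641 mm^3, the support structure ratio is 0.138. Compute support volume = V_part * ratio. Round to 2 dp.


V_support = 6641 * 0.138 = 916.46 mm^3


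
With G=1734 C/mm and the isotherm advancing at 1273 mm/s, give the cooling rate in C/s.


CR = 1734 * 1273 = 2207382 C/s


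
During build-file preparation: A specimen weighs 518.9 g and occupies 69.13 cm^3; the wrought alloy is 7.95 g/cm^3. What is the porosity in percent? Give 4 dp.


rho_part = 518.9 / 69.13 = 7.50614784 g/cm^3
Porosity = (1 - 7.50614784/7.95)*100 = 5.583 %


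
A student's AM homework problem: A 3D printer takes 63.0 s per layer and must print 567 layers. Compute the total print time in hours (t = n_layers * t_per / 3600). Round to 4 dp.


t = 567 * 63.0 / 3600 = 9.9225 hrs


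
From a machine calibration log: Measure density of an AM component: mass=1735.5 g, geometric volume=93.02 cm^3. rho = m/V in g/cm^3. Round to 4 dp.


rho = 1735.5 / 93.02 = 18.6573 g/cm^3


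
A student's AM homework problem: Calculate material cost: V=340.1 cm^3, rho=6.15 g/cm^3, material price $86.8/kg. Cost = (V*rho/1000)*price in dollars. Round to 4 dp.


Mass = 340.1*6.15/1000 = 2.091615 kg
Cost = 2.091615 * 86.8 = 181.5522 $


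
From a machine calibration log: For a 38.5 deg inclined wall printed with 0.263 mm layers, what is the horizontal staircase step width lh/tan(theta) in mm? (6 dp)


step = 0.263 / tan(38.5) = 0.330636 mm


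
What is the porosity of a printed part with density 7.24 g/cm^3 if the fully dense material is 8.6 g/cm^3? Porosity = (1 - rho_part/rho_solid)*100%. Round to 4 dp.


Porosity = (1-7.24/8.6)*100 = 15.814 %


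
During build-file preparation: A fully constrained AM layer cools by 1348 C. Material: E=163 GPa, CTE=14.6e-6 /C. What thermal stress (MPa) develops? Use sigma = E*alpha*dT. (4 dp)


sigma = 163*1000 * 14.6e-6 * 1348 = 3207.9704 MPa


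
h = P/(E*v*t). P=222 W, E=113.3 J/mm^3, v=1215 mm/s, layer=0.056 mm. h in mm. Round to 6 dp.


h = 222 / (113.3*1215*0.056) = 0.028798 mm


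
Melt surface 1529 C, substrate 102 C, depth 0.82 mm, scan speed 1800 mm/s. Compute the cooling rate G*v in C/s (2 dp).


G = (1529-102)/0.82 = 1740.24390244 C/mm
CR = 1740.24390244 * 1800 = 3132439.02 C/s


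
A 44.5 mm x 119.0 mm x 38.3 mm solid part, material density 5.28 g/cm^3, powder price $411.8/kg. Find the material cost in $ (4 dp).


V = 44.5 * 119.0 * 38.3 = 202817.65 mm^3 = 202.81765 cm^3
Mass = 202.81765 * 5.28 / 1000 = 1.07087719 kg
Cost = 1.07087719 * 411.8 = 440.9872 $


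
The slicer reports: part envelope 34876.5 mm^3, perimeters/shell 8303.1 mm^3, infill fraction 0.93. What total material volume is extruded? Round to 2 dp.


V_infill = (34876.5 - 8303.1) * 0.93 = 24713.26
V_total = 8303.1 + 24713.26 = 33016.36 mm^3


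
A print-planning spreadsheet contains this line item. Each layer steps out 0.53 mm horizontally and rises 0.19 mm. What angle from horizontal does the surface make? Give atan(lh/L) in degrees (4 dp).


angle = atan(0.19/0.53) = 19.7223 degrees


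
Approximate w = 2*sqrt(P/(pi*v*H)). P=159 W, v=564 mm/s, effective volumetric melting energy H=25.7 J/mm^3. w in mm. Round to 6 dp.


w = 2*sqrt(159/(pi*564*25.7)) = 0.118181 mm


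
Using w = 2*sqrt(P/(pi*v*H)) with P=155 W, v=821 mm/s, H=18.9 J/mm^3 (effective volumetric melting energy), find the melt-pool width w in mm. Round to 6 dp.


w = 2*sqrt(155/(pi*821*18.9)) = 0.112776 mm


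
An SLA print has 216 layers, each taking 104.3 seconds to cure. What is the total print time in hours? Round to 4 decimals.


t = 216 * 104.3 / 3600 = 6.258 hrs


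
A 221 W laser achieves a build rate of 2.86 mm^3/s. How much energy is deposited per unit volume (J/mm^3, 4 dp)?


SE = 221 / 2.86 = 77.2727 J/mm^3


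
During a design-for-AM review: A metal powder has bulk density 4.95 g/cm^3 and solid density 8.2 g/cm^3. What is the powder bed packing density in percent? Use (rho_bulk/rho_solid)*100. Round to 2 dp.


Packing = (4.95/8.2)*100 = 60.37 %


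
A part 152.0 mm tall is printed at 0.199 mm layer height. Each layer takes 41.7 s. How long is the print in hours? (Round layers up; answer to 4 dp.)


Layers = ceil(152.0/0.199) = 764
t = 764 * 41.7 / 3600 = 8.8497 hrs


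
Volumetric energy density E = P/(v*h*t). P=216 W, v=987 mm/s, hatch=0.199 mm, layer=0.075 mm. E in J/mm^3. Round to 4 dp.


E = 216 / (987*0.199*0.075) = 14.663 J/mm^3


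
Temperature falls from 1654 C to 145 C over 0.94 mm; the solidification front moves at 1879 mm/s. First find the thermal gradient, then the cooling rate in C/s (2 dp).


G = (1654-145)/0.94 = 1605.31914894 C/mm
CR = 1605.31914894 * 1879 = 3016394.68 C/s


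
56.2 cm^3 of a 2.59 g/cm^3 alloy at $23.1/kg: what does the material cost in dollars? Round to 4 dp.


Mass = 56.2*2.59/1000 = 0.145558 kg
Cost = 0.145558 * 23.1 = 3.3624 $


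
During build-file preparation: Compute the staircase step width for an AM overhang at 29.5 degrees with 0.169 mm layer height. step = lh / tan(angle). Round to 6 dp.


step = 0.169 / tan(29.5) = 0.298706 mm


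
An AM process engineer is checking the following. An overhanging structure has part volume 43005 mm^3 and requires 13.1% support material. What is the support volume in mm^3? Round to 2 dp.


V_support = 43005 * 0.131 = 5633.66 mm^3


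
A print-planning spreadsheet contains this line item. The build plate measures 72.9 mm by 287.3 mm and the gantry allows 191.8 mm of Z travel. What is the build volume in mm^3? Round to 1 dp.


V = 72.9 * 287.3 * 191.8 = 4017091.8 mm^3


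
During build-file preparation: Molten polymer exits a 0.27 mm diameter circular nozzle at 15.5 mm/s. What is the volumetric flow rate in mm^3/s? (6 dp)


A = pi*(0.27/2)^2 = 0.05725553 mm^2
Q = 0.05725553 * 15.5 = 0.887461 mm^3/s


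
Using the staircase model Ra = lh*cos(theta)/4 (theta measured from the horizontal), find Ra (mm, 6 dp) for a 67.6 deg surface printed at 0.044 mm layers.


Ra = 0.044 * cos(67.6) / 4 = 0.004192 mm


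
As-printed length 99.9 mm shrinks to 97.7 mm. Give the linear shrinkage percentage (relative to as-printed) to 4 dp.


Shrinkage = ((99.9-97.7)/99.9)*100 = 2.2022 %


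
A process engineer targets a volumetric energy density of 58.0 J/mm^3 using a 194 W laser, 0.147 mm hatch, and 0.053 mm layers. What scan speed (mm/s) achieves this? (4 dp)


v = 194 / (58.0*0.147*0.053) = 429.3194 mm/s


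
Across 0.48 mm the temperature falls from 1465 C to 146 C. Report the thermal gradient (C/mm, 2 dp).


G = (1465-146)/0.48 = 2747.92 C/mm


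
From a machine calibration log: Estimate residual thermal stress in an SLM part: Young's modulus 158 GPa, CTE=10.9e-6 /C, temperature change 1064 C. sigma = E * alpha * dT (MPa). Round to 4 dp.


sigma = 158*1000 * 10.9e-6 * 1064 = 1832.4208 MPa


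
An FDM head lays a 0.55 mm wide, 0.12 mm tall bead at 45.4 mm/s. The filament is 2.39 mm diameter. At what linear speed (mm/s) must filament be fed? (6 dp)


Q = 0.55 * 0.12 * 45.4 = 2.9964 mm^3/s
A_fil = pi*(2.39/2)^2 = 4.48627285 mm^2
v_feed = 2.9964 / 4.48627285 = 0.667904 mm/s


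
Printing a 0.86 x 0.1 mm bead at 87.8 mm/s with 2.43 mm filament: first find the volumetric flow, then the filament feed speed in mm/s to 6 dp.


Q = 0.86 * 0.1 * 87.8 = 7.5508 mm^3/s
A_fil = pi*(2.43/2)^2 = 4.63769762 mm^2
v_feed = 7.5508 / 4.63769762 = 1.628135 mm/s


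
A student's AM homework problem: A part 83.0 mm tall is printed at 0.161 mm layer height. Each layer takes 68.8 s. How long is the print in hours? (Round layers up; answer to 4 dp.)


Layers = ceil(83.0/0.161) = 516
t = 516 * 68.8 / 3600 = 9.8613 hrs


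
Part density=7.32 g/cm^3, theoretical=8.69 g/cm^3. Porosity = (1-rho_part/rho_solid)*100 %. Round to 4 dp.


Porosity = (1-7.32/8.69)*100 = 15.7652 %


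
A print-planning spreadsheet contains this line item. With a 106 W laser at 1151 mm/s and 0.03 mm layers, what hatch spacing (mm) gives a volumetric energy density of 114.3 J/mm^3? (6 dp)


h = 106 / (114.3*1151*0.03) = 0.026857 mm


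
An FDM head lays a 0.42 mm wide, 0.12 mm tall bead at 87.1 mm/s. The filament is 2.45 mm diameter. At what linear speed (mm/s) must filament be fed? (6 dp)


Q = 0.42 * 0.12 * 87.1 = 4.38984 mm^3/s
A_fil = pi*(2.45/2)^2 = 4.71435248 mm^2
v_feed = 4.38984 / 4.71435248 = 0.931165 mm/s


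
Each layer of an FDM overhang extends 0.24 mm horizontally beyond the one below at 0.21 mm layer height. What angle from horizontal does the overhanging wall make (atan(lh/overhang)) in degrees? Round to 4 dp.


angle = atan(0.21/0.24) = 41.1859 degrees


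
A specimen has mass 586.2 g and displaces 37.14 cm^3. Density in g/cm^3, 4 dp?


rho = 586.2 / 37.14 = 15.7835 g/cm^3


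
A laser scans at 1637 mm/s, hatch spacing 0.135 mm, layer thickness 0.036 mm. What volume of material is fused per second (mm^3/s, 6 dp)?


Rate = 1637 * 0.135 * 0.036 = 7.95582 mm^3/s


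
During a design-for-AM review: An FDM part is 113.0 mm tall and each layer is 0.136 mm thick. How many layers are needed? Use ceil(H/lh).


Layers = ceil(113.0/0.136) = 831


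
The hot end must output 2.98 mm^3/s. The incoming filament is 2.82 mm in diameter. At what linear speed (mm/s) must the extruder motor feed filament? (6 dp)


A = pi*(2.82/2)^2 = 6.2458
v = 2.98 / 6.2458 = 0.477121 mm/s


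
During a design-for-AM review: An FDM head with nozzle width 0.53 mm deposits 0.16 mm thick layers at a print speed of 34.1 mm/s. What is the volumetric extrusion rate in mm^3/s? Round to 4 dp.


Rate = 0.53 * 0.16 * 34.1 = 2.8917 mm^3/s


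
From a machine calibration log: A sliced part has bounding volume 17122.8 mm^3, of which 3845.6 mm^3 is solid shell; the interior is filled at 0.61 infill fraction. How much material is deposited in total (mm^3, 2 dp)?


V_infill = (17122.8 - 3845.6) * 0.61 = 8099.09
V_total = 3845.6 + 8099.09 = 11944.69 mm^3


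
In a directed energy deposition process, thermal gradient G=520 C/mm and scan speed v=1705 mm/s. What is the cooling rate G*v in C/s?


CR = 520 * 1705 = 886600 C/s


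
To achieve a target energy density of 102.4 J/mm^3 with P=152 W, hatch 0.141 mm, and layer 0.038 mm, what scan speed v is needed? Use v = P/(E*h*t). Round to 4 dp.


v = 152 / (102.4*0.141*0.038) = 277.039 mm/s


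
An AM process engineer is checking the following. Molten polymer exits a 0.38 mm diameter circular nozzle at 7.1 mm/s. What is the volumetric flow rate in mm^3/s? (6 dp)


A = pi*(0.38/2)^2 = 0.11341149 mm^2
Q = 0.11341149 * 7.1 = 0.805222 mm^3/s


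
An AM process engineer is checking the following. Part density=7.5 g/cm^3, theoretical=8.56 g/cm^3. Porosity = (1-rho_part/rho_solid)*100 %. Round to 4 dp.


Porosity = (1-7.5/8.56)*100 = 12.3832 %


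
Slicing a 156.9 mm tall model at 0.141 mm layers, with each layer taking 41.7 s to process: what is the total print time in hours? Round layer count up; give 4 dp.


Layers = ceil(156.9/0.141) = 1113
t = 1113 * 41.7 / 3600 = 12.8923 hrs


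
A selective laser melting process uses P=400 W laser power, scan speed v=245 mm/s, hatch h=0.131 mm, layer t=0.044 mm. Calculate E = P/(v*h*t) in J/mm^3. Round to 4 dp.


E = 400 / (245*0.131*0.044) = 283.25 J/mm^3


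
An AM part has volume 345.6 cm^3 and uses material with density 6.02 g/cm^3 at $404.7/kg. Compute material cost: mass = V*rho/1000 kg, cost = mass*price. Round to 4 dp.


Mass = 345.6*6.02/1000 = 2.080512 kg
Cost = 2.080512 * 404.7 = 841.9832 $


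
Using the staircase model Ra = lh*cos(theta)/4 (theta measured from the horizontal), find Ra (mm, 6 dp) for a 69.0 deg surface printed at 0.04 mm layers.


Ra = 0.04 * cos(69.0) / 4 = 0.003584 mm


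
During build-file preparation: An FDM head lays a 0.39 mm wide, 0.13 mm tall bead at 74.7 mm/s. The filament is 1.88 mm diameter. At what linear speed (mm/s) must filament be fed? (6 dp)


Q = 0.39 * 0.13 * 74.7 = 3.78729 mm^3/s
A_fil = pi*(1.88/2)^2 = 2.77591127 mm^2
v_feed = 3.78729 / 2.77591127 = 1.364341 mm/s


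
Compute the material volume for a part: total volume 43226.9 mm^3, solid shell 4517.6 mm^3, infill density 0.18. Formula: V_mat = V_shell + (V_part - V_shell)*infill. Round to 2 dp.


V_infill = (43226.9 - 4517.6) * 0.18 = 6967.67
V_total = 4517.6 + 6967.67 = 11485.27 mm^3


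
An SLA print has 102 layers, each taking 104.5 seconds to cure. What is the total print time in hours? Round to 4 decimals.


t = 102 * 104.5 / 3600 = 2.9608 hrs


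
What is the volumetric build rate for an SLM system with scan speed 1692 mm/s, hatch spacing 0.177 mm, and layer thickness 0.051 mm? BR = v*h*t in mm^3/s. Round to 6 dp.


Rate = 1692 * 0.177 * 0.051 = 15.273684 mm^3/s


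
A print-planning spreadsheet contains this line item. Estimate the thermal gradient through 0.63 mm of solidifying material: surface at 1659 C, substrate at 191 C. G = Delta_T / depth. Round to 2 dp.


G = (1659-191)/0.63 = 2330.16 C/mm


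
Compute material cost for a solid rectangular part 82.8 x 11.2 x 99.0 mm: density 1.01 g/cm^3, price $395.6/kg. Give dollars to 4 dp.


V = 82.8 * 11.2 * 99.0 = 91808.64 mm^3 = 91.80864 cm^3
Mass = 91.80864 * 1.01 / 1000 = 0.09272673 kg
Cost = 0.09272673 * 395.6 = 36.6827 $


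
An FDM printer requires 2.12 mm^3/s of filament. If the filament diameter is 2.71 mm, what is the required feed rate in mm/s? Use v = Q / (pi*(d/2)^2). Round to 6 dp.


A = pi*(2.71/2)^2 = 5.768043
v = 2.12 / 5.768043 = 0.367542 mm/s


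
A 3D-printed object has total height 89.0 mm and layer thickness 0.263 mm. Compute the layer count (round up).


Layers = ceil(89.0/0.263) = 339


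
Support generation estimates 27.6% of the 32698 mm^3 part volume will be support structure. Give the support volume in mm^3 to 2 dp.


V_support = 32698 * 0.276 = 9024.65 mm^3


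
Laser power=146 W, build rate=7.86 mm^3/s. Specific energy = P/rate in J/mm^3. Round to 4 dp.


SE = 146 / 7.86 = 18.5751 J/mm^3


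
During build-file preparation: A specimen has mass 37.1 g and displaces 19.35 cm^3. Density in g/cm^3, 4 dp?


rho = 37.1 / 19.35 = 1.9173 g/cm^3


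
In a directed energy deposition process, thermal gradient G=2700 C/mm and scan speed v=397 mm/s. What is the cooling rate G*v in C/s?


CR = 2700 * 397 = 1071900 C/s


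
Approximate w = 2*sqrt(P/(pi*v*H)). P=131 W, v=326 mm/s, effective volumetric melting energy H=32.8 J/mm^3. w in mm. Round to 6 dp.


w = 2*sqrt(131/(pi*326*32.8)) = 0.124895 mm


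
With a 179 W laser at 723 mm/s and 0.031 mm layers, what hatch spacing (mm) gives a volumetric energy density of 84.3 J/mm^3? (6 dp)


h = 179 / (84.3*723*0.031) = 0.094738 mm


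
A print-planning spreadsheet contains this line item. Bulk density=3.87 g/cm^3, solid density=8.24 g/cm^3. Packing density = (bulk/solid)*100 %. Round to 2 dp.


Packing = (3.87/8.24)*100 = 46.97 %


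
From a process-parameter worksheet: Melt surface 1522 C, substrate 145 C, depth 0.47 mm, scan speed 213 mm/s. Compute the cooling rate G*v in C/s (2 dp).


G = (1522-145)/0.47 = 2929.78723404 C/mm
CR = 2929.78723404 * 213 = 624044.68 C/s


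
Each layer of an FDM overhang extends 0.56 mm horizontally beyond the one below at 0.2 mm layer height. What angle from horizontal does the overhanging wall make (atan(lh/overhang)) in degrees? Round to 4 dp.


angle = atan(0.2/0.56) = 19.6538 degrees


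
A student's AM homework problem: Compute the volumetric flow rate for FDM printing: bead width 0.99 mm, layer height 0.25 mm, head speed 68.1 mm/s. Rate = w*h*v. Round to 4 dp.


Rate = 0.99 * 0.25 * 68.1 = 16.8548 mm^3/s


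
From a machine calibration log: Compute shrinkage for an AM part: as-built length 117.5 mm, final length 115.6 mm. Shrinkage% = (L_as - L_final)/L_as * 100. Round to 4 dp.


Shrinkage = ((117.5-115.6)/117.5)*100 = 1.617 %


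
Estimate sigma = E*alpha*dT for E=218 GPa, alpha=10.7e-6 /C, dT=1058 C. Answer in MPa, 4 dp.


sigma = 218*1000 * 10.7e-6 * 1058 = 2467.8908 MPa


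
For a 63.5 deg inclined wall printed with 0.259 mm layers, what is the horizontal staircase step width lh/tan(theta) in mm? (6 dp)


step = 0.259 / tan(63.5) = 0.129133 mm


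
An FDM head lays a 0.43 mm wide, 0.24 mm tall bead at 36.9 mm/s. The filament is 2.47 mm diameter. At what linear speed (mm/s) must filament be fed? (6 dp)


Q = 0.43 * 0.24 * 36.9 = 3.80808 mm^3/s
A_fil = pi*(2.47/2)^2 = 4.79163566 mm^2
v_feed = 3.80808 / 4.79163566 = 0.794735 mm/s


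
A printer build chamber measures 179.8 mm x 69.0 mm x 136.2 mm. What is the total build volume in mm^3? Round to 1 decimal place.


V = 179.8 * 69.0 * 136.2 = 1689724.4 mm^3


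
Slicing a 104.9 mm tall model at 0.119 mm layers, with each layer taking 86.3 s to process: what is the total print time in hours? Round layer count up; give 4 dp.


Layers = ceil(104.9/0.119) = 882
t = 882 * 86.3 / 3600 = 21.1435 hrs


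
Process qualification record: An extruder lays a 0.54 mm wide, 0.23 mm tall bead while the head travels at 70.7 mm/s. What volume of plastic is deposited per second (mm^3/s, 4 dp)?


Rate = 0.54 * 0.23 * 70.7 = 8.7809 mm^3/s


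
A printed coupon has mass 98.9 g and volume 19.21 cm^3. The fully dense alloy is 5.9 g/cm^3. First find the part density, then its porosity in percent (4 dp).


rho_part = 98.9 / 19.21 = 5.14836023 g/cm^3
Porosity = (1 - 5.14836023/5.9)*100 = 12.7397 %


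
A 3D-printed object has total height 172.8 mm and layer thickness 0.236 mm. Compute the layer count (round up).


Layers = ceil(172.8/0.236) = 733


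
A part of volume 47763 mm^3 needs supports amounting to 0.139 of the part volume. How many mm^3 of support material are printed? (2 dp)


V_support = 47763 * 0.139 = 6639.06 mm^3


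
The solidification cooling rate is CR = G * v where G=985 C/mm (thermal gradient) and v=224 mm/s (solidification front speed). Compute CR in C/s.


CR = 985 * 224 = 220640 C/s


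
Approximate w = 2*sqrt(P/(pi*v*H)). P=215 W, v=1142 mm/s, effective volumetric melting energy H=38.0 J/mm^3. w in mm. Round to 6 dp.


w = 2*sqrt(215/(pi*1142*38.0)) = 0.079424 mm


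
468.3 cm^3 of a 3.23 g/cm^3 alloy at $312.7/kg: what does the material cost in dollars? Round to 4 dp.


Mass = 468.3*3.23/1000 = 1.512609 kg
Cost = 1.512609 * 312.7 = 472.9928 $


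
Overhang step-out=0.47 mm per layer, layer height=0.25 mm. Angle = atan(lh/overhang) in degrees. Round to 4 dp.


angle = atan(0.25/0.47) = 28.0092 degrees


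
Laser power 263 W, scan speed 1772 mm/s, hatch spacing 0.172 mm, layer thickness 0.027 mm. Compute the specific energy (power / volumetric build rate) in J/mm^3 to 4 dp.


Build rate = 1772 * 0.172 * 0.027 = 8.229168 mm^3/s
SE = 263 / 8.229168 = 31.9595 J/mm^3


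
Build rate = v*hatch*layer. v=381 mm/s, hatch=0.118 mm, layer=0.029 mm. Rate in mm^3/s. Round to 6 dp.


Rate = 381 * 0.118 * 0.029 = 1.303782 mm^3/s


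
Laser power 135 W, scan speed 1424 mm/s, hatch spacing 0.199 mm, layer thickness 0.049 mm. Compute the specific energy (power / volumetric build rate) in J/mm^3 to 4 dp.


Build rate = 1424 * 0.199 * 0.049 = 13.885424 mm^3/s
SE = 135 / 13.885424 = 9.7224 J/mm^3


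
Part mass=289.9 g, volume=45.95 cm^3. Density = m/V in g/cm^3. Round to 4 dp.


rho = 289.9 / 45.95 = 6.309 g/cm^3


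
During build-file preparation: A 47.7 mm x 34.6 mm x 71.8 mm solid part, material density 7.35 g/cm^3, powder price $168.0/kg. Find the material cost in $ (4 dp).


V = 47.7 * 34.6 * 71.8 = 118500.156 mm^3 = 118.500156 cm^3
Mass = 118.500156 * 7.35 / 1000 = 0.87097615 kg
Cost = 0.87097615 * 168.0 = 146.324 $


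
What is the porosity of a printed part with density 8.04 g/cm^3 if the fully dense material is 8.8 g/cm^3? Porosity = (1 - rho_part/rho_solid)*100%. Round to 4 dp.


Porosity = (1-8.04/8.8)*100 = 8.6364 %


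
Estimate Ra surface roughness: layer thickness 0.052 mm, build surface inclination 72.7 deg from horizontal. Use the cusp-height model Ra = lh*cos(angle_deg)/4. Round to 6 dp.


Ra = 0.052 * cos(72.7) / 4 = 0.003866 mm


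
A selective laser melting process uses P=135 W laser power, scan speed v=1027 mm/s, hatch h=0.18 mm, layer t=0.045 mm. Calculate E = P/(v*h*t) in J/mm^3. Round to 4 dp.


E = 135 / (1027*0.18*0.045) = 16.2285 J/mm^3


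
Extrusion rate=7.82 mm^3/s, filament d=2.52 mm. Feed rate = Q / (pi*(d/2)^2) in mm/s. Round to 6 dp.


A = pi*(2.52/2)^2 = 4.987592
v = 7.82 / 4.987592 = 1.567891 mm/s


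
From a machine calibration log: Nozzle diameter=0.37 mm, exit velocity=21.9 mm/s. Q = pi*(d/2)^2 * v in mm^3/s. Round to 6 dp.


A = pi*(0.37/2)^2 = 0.10752101 mm^2
Q = 0.10752101 * 21.9 = 2.35471 mm^3/s


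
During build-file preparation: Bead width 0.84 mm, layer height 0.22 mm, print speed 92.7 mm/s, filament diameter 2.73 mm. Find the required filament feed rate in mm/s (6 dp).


Q = 0.84 * 0.22 * 92.7 = 17.13096 mm^3/s
A_fil = pi*(2.73/2)^2 = 5.85349397 mm^2
v_feed = 17.13096 / 5.85349397 = 2.926621 mm/s


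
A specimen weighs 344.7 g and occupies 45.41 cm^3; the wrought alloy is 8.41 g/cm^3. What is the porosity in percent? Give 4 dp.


rho_part = 344.7 / 45.41 = 7.59083902 g/cm^3
Porosity = (1 - 7.59083902/8.41)*100 = 9.7403 %


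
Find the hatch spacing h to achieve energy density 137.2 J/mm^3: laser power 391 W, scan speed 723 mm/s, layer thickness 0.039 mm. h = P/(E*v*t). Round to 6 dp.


h = 391 / (137.2*723*0.039) = 0.101069 mm


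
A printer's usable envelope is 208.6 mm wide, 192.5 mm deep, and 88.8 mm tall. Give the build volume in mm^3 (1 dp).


V = 208.6 * 192.5 * 88.8 = 3565808.4 mm^3


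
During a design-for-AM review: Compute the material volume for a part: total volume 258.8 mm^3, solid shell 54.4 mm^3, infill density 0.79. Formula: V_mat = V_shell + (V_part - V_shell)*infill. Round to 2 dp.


V_infill = (258.8 - 54.4) * 0.79 = 161.48
V_total = 54.4 + 161.48 = 215.88 mm^3


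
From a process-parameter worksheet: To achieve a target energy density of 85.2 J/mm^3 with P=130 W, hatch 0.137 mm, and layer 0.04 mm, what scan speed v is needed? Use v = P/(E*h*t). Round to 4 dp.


v = 130 / (85.2*0.137*0.04) = 278.4346 mm/s


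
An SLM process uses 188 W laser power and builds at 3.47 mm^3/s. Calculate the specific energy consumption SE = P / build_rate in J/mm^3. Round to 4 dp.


SE = 188 / 3.47 = 54.1787 J/mm^3


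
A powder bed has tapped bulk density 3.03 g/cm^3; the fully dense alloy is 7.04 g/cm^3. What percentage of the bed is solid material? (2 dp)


Packing = (3.03/7.04)*100 = 43.04 %


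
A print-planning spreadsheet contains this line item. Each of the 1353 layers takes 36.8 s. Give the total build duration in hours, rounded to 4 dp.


t = 1353 * 36.8 / 3600 = 13.8307 hrs


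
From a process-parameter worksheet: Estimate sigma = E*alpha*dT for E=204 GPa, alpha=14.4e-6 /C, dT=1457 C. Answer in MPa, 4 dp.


sigma = 204*1000 * 14.4e-6 * 1457 = 4280.0832 MPa


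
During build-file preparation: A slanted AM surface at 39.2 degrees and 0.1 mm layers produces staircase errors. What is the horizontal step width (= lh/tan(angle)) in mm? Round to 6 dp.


step = 0.1 / tan(39.2) = 0.122612 mm


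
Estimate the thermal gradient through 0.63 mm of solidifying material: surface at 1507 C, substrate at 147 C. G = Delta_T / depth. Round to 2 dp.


G = (1507-147)/0.63 = 2158.73 C/mm


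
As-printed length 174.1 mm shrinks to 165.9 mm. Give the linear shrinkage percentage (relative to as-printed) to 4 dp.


Shrinkage = ((174.1-165.9)/174.1)*100 = 4.7099 %


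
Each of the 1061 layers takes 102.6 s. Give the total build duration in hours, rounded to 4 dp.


t = 1061 * 102.6 / 3600 = 30.2385 hrs


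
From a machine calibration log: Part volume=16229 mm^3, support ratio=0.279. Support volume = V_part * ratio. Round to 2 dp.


V_support = 16229 * 0.279 = 4527.89 mm^3


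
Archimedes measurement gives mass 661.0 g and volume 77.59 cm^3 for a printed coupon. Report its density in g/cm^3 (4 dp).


rho = 661.0 / 77.59 = 8.5191 g/cm^3


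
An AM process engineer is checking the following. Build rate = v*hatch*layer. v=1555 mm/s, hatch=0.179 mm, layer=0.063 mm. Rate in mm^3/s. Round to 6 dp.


Rate = 1555 * 0.179 * 0.063 = 17.535735 mm^3/s


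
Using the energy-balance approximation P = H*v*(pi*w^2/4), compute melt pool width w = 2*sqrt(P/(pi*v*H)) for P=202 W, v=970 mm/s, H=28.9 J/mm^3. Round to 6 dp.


w = 2*sqrt(202/(pi*970*28.9)) = 0.095785 mm
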